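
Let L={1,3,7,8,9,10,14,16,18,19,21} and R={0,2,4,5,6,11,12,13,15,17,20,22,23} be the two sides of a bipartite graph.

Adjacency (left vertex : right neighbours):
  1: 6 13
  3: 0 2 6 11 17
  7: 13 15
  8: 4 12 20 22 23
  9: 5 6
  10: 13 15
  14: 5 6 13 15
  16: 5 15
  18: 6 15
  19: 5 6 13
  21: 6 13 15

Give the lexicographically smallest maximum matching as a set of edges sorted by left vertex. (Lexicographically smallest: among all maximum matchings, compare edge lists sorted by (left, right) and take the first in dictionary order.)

Lex-smallest maximum matching: {(1,6), (3,0), (7,13), (8,4), (9,5), (10,15)}

|M| = 6 (so the lex-smallest maximum matching has 6 edges)
process left vertices in ascending order; for each, take the smallest-labelled available neighbour that still permits 6 edges overall, or leave it unmatched if none does
lex-smallest matching: {1-6, 3-0, 7-13, 8-4, 9-5, 10-15}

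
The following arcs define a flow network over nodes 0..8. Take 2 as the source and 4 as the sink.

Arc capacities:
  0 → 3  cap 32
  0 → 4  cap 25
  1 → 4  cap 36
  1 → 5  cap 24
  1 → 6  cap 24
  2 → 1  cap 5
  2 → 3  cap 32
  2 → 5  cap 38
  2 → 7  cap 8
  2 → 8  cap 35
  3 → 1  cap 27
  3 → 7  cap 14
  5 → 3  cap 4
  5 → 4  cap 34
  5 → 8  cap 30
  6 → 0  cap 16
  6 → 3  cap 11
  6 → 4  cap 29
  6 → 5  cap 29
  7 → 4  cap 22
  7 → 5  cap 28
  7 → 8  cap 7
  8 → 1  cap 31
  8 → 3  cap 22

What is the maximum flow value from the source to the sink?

augment #1: 2→1→4 bottleneck 5, total now 5
augment #2: 2→5→4 bottleneck 34, total now 39
augment #3: 2→7→4 bottleneck 8, total now 47
augment #4: 2→3→1→4 bottleneck 27, total now 74
augment #5: 2→3→7→4 bottleneck 5, total now 79
augment #6: 2→8→1→4 bottleneck 4, total now 83
augment #7: 2→5→3→7→4 bottleneck 4, total now 87
augment #8: 2→8→1→6→4 bottleneck 24, total now 111
augment #9: 2→8→3→7→4 bottleneck 5, total now 116

Maximum flow value: 116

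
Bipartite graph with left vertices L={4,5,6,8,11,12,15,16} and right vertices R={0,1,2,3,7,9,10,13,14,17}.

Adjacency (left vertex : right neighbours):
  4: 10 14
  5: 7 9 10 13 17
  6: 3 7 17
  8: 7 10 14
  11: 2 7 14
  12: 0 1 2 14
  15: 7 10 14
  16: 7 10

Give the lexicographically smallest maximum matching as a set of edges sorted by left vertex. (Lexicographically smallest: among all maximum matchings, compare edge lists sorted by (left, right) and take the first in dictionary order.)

Lex-smallest maximum matching: {(4,10), (5,9), (6,3), (8,7), (11,2), (12,0), (15,14)}

|M| = 7 (so the lex-smallest maximum matching has 7 edges)
process left vertices in ascending order; for each, take the smallest-labelled available neighbour that still permits 7 edges overall, or leave it unmatched if none does
lex-smallest matching: {4-10, 5-9, 6-3, 8-7, 11-2, 12-0, 15-14}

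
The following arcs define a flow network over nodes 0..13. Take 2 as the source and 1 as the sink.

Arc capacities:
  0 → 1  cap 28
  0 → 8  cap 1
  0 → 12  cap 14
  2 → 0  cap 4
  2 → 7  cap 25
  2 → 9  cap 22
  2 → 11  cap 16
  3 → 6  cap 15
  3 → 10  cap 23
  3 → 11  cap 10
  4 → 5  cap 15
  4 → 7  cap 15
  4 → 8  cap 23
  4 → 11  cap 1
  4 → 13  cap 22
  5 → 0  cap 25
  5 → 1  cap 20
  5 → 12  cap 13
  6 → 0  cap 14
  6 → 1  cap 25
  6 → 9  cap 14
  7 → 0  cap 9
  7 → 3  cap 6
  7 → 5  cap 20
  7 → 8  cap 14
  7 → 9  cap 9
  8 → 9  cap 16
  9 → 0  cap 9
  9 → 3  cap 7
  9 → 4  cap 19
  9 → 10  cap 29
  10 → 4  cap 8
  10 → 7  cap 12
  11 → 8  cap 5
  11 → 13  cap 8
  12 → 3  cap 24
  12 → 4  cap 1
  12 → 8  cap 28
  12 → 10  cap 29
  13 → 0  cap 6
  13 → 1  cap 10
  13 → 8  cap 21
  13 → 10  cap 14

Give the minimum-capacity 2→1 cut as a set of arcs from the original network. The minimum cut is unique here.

Min-cut arcs: {(2,0), (2,7), (2,9), (11,8), (11,13)} (total capacity 64)

augment #1: 2→0→1 push 4
augment #2: 2→7→0→1 push 9
augment #3: 2→7→5→1 push 16
augment #4: 2→9→0→1 push 9
augment #5: 2→11→13→1 push 8
augment #6: 2→9→3→6→1 push 7
augment #7: 2→9→4→5→1 push 4
augment #8: 2→9→4→13→1 push 2
augment #9: 2→11→8→9→4→5→0→1 push 5
max flow = 64; residual-reachable set from 2 gives S-side
cut edges (S→T): {(2,0), (2,7), (2,9), (11,8), (11,13)} total cap 64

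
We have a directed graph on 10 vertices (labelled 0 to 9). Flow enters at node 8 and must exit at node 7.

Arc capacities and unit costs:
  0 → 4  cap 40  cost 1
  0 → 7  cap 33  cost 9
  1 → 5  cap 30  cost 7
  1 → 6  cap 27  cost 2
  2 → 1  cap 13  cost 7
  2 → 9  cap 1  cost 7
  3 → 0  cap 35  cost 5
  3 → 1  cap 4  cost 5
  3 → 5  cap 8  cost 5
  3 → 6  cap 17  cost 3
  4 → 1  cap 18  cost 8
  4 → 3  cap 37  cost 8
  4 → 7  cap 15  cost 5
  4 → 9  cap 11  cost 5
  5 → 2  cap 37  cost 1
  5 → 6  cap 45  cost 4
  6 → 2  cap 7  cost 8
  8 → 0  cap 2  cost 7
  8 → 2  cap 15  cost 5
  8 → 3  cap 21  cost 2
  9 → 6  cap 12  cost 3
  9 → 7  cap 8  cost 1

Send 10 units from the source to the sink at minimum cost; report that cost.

shortest-cost path #1: 8→0→4→7 push 2 @ unit cost 13 (adds 26)
shortest-cost path #2: 8→2→9→7 push 1 @ unit cost 13 (adds 13)
shortest-cost path #3: 8→3→0→4→7 push 7 @ unit cost 13 (adds 91)
total cost = 130

Minimum cost for 10 units: 130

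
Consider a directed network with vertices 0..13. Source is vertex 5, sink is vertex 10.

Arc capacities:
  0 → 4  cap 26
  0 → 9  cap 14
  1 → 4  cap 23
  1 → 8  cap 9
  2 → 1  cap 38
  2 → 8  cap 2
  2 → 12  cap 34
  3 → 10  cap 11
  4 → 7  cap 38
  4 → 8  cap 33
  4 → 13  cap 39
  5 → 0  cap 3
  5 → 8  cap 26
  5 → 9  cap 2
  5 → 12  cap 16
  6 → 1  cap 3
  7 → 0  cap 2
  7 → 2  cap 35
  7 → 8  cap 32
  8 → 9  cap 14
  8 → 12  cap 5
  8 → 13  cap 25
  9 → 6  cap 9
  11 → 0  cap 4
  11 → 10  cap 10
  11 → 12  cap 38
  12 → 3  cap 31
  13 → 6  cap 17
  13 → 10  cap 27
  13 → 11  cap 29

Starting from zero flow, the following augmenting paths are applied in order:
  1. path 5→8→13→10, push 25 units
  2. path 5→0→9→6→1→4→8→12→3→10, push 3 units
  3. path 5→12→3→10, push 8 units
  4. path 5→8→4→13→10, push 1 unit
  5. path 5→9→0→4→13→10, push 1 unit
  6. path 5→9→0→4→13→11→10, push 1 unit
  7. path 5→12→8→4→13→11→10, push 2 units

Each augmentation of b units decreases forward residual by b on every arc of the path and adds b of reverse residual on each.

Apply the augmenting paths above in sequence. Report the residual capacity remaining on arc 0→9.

after path 1 (5→8→13→10, push 25): res(0,9)=14
after path 2 (5→0→9→6→1→4→8→12→3→10, push 3): res(0,9)=11
after path 3 (5→12→3→10, push 8): res(0,9)=11
after path 4 (5→8→4→13→10, push 1): res(0,9)=11
after path 5 (5→9→0→4→13→10, push 1): res(0,9)=12
after path 6 (5→9→0→4→13→11→10, push 1): res(0,9)=13
after path 7 (5→12→8→4→13→11→10, push 2): res(0,9)=13

Residual capacity of (0,9): 13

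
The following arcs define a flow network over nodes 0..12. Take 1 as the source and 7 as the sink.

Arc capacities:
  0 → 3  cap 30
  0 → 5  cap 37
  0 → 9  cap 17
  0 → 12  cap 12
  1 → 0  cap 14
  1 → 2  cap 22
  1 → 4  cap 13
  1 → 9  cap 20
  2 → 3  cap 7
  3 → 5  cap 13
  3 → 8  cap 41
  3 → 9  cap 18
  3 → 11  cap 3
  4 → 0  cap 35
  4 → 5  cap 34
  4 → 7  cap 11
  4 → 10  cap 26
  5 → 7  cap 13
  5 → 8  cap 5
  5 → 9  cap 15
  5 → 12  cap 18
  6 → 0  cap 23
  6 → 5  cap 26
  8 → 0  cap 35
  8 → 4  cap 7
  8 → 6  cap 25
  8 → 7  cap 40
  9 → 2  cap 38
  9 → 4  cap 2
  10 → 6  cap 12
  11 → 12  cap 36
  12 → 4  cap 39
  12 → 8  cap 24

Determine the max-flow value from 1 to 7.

Maximum flow value: 36

augment #1: 1→4→7 bottleneck 11, total now 11
augment #2: 1→0→5→7 bottleneck 13, total now 24
augment #3: 1→0→3→8→7 bottleneck 1, total now 25
augment #4: 1→2→3→8→7 bottleneck 7, total now 32
augment #5: 1→4→5→8→7 bottleneck 2, total now 34
augment #6: 1→9→4→5→8→7 bottleneck 2, total now 36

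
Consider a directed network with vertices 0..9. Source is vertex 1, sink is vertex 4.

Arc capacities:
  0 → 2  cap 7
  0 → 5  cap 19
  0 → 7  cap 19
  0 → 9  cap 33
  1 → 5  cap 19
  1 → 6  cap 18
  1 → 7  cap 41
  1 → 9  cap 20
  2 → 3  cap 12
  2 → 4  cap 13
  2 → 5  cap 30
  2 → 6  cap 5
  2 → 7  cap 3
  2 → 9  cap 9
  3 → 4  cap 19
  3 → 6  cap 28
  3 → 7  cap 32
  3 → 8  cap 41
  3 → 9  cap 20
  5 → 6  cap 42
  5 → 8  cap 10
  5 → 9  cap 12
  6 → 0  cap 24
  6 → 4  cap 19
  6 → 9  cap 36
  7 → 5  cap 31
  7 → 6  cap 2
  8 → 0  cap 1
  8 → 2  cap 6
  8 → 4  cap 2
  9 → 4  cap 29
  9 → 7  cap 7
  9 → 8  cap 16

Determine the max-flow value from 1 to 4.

augment #1: 1→6→4 bottleneck 18, total now 18
augment #2: 1→9→4 bottleneck 20, total now 38
augment #3: 1→5→6→4 bottleneck 1, total now 39
augment #4: 1→5→8→4 bottleneck 2, total now 41
augment #5: 1→5→9→4 bottleneck 9, total now 50
augment #6: 1→5→8→2→4 bottleneck 6, total now 56
augment #7: 1→5→6→0→2→4 bottleneck 1, total now 57
augment #8: 1→7→6→0→2→4 bottleneck 2, total now 59
augment #9: 1→7→5→6→0→2→4 bottleneck 4, total now 63

Maximum flow value: 63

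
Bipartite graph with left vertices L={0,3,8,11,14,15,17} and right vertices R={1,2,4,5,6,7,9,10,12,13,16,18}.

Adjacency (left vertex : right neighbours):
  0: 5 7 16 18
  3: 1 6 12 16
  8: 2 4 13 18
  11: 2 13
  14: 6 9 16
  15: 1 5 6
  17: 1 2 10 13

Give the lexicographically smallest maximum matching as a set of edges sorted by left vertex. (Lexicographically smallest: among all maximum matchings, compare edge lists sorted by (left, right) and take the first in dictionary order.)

Lex-smallest maximum matching: {(0,5), (3,1), (8,2), (11,13), (14,9), (15,6), (17,10)}

|M| = 7 (so the lex-smallest maximum matching has 7 edges)
process left vertices in ascending order; for each, take the smallest-labelled available neighbour that still permits 7 edges overall, or leave it unmatched if none does
lex-smallest matching: {0-5, 3-1, 8-2, 11-13, 14-9, 15-6, 17-10}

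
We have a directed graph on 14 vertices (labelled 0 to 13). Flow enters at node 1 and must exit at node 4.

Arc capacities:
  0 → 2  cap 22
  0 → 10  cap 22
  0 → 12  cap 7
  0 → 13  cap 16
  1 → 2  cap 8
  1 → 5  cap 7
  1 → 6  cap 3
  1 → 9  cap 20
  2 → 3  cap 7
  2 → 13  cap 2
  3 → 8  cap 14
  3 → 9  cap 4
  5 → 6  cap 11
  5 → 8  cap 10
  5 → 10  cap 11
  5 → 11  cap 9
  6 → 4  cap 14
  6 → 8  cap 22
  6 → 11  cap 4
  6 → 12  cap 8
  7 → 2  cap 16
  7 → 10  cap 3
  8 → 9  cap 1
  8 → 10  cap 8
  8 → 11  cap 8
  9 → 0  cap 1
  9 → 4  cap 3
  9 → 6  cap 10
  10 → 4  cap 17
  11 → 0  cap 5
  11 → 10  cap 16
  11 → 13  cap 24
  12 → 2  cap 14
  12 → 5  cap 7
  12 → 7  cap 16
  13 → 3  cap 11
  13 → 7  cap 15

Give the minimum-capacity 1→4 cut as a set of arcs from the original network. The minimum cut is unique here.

augment #1: 1→6→4 push 3
augment #2: 1→9→4 push 3
augment #3: 1→5→6→4 push 7
augment #4: 1→9→6→4 push 4
augment #5: 1→9→0→10→4 push 1
augment #6: 1→2→3→8→10→4 push 7
augment #7: 1→2→13→7→10→4 push 1
augment #8: 1→9→6→5→10→4 push 6
max flow = 32; residual-reachable set from 1 gives S-side
cut edges (S→T): {(1,2), (1,5), (1,6), (9,0), (9,4), (9,6)} total cap 32

Min-cut arcs: {(1,2), (1,5), (1,6), (9,0), (9,4), (9,6)} (total capacity 32)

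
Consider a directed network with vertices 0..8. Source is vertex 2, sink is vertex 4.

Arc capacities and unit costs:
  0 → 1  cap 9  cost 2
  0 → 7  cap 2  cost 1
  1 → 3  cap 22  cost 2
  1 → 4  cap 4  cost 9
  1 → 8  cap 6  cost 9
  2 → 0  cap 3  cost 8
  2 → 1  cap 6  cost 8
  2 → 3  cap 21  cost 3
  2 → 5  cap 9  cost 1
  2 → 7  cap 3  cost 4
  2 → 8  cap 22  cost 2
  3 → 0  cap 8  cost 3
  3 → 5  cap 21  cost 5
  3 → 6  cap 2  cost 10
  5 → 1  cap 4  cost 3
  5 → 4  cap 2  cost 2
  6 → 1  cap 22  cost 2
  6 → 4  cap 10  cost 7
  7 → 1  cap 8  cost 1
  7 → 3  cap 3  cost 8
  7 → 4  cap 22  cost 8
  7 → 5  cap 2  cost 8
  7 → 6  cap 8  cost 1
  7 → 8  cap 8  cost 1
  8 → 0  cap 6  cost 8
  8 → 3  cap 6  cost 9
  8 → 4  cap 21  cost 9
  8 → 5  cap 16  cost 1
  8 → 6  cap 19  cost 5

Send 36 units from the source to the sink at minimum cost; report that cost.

shortest-cost path #1: 2→5→4 push 2 @ unit cost 3 (adds 6)
shortest-cost path #2: 2→8→4 push 21 @ unit cost 11 (adds 231)
shortest-cost path #3: 2→7→4 push 3 @ unit cost 12 (adds 36)
shortest-cost path #4: 2→5→1→4 push 4 @ unit cost 13 (adds 52)
shortest-cost path #5: 2→8→6→4 push 1 @ unit cost 14 (adds 14)
shortest-cost path #6: 2→3→0→7→4 push 2 @ unit cost 15 (adds 30)
shortest-cost path #7: 2→3→6→4 push 2 @ unit cost 20 (adds 40)
shortest-cost path #8: 2→1→8→6→4 push 1 @ unit cost 29 (adds 29)
total cost = 438

Minimum cost for 36 units: 438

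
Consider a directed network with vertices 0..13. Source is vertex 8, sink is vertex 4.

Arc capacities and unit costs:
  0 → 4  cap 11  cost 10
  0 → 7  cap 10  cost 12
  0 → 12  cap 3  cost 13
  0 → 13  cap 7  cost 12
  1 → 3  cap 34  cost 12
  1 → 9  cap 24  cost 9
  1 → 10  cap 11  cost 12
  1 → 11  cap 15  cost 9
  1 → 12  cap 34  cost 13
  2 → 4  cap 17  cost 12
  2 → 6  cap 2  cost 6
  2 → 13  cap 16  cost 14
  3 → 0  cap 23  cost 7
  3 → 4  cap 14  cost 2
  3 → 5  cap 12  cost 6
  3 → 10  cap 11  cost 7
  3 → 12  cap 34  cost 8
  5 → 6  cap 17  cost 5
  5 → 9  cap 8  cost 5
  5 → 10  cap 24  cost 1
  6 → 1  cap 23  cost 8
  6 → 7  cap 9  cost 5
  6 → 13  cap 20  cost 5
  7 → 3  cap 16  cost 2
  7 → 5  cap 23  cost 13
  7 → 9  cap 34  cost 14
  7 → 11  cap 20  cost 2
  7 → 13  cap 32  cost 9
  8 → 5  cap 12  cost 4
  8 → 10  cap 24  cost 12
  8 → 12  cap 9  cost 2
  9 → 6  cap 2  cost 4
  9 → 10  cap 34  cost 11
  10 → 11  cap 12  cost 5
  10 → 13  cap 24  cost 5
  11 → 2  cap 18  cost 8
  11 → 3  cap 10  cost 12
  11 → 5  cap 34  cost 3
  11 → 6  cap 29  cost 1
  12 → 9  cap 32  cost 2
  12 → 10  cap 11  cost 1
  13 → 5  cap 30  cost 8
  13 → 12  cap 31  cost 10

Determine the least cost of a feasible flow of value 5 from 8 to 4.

shortest-cost path #1: 8→12→9→6→7→3→4 push 2 @ unit cost 17 (adds 34)
shortest-cost path #2: 8→5→6→7→3→4 push 3 @ unit cost 18 (adds 54)
total cost = 88

Minimum cost for 5 units: 88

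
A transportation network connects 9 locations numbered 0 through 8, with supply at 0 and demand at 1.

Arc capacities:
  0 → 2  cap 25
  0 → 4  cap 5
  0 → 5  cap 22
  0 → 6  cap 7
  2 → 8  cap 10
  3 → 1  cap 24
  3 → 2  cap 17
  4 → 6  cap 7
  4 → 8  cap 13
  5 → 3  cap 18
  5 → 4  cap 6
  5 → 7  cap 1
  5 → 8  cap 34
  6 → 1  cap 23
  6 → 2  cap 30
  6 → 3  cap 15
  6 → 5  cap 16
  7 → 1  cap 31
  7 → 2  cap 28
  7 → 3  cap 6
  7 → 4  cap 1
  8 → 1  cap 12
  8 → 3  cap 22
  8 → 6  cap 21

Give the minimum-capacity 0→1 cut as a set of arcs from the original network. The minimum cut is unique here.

Min-cut arcs: {(0,4), (0,5), (0,6), (2,8)} (total capacity 44)

augment #1: 0→6→1 push 7
augment #2: 0→2→8→1 push 10
augment #3: 0→4→6→1 push 5
augment #4: 0→5→3→1 push 18
augment #5: 0→5→7→1 push 1
augment #6: 0→5→8→1 push 2
augment #7: 0→5→4→6→1 push 1
max flow = 44; residual-reachable set from 0 gives S-side
cut edges (S→T): {(0,4), (0,5), (0,6), (2,8)} total cap 44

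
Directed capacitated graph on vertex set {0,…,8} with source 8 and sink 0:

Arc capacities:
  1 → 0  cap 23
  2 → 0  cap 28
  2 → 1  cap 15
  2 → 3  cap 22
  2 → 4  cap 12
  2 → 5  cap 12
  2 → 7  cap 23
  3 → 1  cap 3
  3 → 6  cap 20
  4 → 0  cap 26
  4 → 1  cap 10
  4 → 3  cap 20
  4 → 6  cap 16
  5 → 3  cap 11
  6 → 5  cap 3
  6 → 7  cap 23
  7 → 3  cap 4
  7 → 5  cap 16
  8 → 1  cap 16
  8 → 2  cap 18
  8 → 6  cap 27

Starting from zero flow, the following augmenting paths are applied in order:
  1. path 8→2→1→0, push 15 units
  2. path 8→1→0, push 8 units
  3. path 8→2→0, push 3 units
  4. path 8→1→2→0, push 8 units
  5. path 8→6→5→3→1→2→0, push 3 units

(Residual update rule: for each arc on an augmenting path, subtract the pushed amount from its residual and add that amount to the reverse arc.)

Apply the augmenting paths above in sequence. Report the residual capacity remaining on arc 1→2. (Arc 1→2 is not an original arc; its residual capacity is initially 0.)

Residual capacity of (1,2): 4

after path 1 (8→2→1→0, push 15): res(1,2)=15
after path 2 (8→1→0, push 8): res(1,2)=15
after path 3 (8→2→0, push 3): res(1,2)=15
after path 4 (8→1→2→0, push 8): res(1,2)=7
after path 5 (8→6→5→3→1→2→0, push 3): res(1,2)=4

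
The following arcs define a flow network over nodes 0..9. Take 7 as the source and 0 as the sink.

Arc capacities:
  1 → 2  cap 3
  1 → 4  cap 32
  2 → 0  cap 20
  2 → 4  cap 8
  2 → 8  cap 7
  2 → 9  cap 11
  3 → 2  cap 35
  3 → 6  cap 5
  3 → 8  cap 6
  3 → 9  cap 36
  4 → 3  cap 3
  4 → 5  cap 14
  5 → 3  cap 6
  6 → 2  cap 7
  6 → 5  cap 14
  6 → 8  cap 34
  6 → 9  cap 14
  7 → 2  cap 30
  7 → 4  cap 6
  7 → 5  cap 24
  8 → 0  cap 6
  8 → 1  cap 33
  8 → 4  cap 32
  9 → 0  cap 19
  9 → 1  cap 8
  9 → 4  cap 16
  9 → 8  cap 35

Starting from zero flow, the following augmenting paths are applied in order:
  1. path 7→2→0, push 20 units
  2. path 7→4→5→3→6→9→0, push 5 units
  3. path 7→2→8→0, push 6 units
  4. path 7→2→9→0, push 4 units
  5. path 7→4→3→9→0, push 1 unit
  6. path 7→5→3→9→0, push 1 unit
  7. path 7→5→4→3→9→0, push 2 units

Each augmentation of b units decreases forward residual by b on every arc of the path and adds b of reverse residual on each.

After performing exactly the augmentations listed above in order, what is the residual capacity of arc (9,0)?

after path 1 (7→2→0, push 20): res(9,0)=19
after path 2 (7→4→5→3→6→9→0, push 5): res(9,0)=14
after path 3 (7→2→8→0, push 6): res(9,0)=14
after path 4 (7→2→9→0, push 4): res(9,0)=10
after path 5 (7→4→3→9→0, push 1): res(9,0)=9
after path 6 (7→5→3→9→0, push 1): res(9,0)=8
after path 7 (7→5→4→3→9→0, push 2): res(9,0)=6

Residual capacity of (9,0): 6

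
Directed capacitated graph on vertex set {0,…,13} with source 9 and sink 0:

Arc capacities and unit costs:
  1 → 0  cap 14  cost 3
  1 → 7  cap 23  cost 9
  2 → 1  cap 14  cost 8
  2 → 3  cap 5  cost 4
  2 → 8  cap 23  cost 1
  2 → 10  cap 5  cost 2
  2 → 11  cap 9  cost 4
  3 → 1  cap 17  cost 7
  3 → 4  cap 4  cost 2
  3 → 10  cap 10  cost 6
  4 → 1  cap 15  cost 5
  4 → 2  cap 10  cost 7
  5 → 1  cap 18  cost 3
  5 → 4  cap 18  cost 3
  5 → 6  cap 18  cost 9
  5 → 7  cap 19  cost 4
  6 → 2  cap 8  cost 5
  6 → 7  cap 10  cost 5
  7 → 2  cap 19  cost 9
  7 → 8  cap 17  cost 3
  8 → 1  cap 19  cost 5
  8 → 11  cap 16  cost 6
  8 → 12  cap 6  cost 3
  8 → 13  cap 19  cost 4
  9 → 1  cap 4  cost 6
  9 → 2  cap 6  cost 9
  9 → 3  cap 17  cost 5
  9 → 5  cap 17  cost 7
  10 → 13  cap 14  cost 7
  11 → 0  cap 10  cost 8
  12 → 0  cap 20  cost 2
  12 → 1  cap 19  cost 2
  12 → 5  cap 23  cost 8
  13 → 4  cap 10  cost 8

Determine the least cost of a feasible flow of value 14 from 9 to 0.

shortest-cost path #1: 9→1→0 push 4 @ unit cost 9 (adds 36)
shortest-cost path #2: 9→5→1→0 push 10 @ unit cost 13 (adds 130)
total cost = 166

Minimum cost for 14 units: 166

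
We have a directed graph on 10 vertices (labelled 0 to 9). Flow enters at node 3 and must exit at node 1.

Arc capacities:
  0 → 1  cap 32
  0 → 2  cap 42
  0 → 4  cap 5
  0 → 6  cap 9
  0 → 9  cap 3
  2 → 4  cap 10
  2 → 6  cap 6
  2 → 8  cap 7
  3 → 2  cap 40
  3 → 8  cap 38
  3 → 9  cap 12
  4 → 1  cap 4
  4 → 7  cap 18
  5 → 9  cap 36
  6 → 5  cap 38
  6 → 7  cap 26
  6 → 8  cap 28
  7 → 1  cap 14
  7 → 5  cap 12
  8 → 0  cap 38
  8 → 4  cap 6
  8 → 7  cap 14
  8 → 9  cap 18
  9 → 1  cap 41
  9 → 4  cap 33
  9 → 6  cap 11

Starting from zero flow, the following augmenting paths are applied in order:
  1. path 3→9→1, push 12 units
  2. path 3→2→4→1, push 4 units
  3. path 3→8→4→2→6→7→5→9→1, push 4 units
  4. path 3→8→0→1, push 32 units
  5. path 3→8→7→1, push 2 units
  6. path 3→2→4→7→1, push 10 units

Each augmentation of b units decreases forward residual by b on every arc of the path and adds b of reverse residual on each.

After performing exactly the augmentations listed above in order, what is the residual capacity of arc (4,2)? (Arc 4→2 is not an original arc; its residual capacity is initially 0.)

Residual capacity of (4,2): 10

after path 1 (3→9→1, push 12): res(4,2)=0
after path 2 (3→2→4→1, push 4): res(4,2)=4
after path 3 (3→8→4→2→6→7→5→9→1, push 4): res(4,2)=0
after path 4 (3→8→0→1, push 32): res(4,2)=0
after path 5 (3→8→7→1, push 2): res(4,2)=0
after path 6 (3→2→4→7→1, push 10): res(4,2)=10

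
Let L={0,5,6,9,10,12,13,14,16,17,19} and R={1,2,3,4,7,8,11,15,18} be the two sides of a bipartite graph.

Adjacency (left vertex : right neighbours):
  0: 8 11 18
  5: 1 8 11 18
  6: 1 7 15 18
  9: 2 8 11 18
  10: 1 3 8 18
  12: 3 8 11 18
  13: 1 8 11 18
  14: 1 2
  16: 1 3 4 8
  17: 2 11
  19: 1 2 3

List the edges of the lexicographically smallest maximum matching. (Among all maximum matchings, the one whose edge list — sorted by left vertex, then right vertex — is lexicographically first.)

|M| = 8 (so the lex-smallest maximum matching has 8 edges)
process left vertices in ascending order; for each, take the smallest-labelled available neighbour that still permits 8 edges overall, or leave it unmatched if none does
lex-smallest matching: {0-8, 5-1, 6-7, 9-2, 10-3, 12-11, 13-18, 16-4}

Lex-smallest maximum matching: {(0,8), (5,1), (6,7), (9,2), (10,3), (12,11), (13,18), (16,4)}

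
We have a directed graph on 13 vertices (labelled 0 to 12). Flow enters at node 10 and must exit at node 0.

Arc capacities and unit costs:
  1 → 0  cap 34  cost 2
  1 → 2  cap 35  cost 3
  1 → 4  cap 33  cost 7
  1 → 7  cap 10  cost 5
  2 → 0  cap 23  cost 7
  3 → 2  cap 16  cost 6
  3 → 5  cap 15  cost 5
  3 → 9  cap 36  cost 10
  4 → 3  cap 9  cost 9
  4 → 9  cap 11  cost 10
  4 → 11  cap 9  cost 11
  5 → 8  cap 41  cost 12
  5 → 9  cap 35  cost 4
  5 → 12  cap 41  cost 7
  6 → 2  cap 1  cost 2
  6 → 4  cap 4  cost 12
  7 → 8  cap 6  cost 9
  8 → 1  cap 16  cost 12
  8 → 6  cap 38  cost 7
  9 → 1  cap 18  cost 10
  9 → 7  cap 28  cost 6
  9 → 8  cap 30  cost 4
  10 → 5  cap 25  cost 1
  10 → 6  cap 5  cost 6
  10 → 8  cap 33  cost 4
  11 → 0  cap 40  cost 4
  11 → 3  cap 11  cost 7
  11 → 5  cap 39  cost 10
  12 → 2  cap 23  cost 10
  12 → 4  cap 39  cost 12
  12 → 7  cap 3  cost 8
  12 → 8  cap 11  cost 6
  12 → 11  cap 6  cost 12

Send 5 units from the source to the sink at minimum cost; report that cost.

Minimum cost for 5 units: 83

shortest-cost path #1: 10→6→2→0 push 1 @ unit cost 15 (adds 15)
shortest-cost path #2: 10→5→9→1→0 push 4 @ unit cost 17 (adds 68)
total cost = 83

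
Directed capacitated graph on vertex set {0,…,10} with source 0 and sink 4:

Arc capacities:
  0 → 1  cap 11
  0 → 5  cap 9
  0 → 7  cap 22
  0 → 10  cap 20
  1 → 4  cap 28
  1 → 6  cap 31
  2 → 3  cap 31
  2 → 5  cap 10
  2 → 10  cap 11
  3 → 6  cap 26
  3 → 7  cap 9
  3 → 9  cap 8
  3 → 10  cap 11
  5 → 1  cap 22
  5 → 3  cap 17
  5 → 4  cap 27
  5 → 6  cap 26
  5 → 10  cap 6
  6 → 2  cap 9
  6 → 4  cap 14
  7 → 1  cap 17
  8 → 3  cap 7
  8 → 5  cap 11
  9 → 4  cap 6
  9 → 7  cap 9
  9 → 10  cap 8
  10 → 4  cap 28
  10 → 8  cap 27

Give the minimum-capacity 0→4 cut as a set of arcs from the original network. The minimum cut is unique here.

Min-cut arcs: {(0,1), (0,5), (0,10), (7,1)} (total capacity 57)

augment #1: 0→1→4 push 11
augment #2: 0→5→4 push 9
augment #3: 0→10→4 push 20
augment #4: 0→7→1→4 push 17
max flow = 57; residual-reachable set from 0 gives S-side
cut edges (S→T): {(0,1), (0,5), (0,10), (7,1)} total cap 57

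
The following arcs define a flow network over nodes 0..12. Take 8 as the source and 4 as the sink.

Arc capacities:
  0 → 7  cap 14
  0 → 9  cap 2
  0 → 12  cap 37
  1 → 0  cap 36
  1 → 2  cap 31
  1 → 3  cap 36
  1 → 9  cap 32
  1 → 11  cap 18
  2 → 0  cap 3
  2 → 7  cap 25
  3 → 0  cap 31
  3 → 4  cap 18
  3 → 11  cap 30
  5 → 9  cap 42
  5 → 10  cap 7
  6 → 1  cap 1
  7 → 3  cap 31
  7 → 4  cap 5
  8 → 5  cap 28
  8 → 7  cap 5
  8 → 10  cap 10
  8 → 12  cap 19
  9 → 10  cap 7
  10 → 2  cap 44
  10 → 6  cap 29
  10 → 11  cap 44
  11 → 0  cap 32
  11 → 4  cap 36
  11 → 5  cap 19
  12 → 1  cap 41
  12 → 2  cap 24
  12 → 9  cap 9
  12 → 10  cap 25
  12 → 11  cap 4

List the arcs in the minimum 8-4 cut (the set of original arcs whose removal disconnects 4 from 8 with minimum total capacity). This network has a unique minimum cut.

augment #1: 8→7→4 push 5
augment #2: 8→10→11→4 push 10
augment #3: 8→12→11→4 push 4
augment #4: 8→5→10→11→4 push 7
augment #5: 8→12→1→3→4 push 15
augment #6: 8→5→9→10→11→4 push 7
max flow = 48; residual-reachable set from 8 gives S-side
cut edges (S→T): {(5,10), (8,7), (8,10), (8,12), (9,10)} total cap 48

Min-cut arcs: {(5,10), (8,7), (8,10), (8,12), (9,10)} (total capacity 48)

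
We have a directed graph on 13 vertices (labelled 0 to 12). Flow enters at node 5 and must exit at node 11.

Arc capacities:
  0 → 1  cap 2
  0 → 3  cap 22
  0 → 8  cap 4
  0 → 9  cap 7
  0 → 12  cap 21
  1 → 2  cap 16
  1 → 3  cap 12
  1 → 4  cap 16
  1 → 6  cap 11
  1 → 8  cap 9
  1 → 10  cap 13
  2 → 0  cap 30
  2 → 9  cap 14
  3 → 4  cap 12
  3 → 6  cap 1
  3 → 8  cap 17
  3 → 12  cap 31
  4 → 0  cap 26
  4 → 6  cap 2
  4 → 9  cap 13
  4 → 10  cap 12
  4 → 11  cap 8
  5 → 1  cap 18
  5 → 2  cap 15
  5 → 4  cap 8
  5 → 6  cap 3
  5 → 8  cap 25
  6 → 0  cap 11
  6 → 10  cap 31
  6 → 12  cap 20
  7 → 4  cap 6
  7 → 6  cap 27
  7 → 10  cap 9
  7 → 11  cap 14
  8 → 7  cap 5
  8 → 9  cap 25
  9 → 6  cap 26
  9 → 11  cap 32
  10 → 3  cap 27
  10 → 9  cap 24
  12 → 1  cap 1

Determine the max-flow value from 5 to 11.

Maximum flow value: 45

augment #1: 5→4→11 bottleneck 8, total now 8
augment #2: 5→2→9→11 bottleneck 14, total now 22
augment #3: 5→8→7→11 bottleneck 5, total now 27
augment #4: 5→8→9→11 bottleneck 18, total now 45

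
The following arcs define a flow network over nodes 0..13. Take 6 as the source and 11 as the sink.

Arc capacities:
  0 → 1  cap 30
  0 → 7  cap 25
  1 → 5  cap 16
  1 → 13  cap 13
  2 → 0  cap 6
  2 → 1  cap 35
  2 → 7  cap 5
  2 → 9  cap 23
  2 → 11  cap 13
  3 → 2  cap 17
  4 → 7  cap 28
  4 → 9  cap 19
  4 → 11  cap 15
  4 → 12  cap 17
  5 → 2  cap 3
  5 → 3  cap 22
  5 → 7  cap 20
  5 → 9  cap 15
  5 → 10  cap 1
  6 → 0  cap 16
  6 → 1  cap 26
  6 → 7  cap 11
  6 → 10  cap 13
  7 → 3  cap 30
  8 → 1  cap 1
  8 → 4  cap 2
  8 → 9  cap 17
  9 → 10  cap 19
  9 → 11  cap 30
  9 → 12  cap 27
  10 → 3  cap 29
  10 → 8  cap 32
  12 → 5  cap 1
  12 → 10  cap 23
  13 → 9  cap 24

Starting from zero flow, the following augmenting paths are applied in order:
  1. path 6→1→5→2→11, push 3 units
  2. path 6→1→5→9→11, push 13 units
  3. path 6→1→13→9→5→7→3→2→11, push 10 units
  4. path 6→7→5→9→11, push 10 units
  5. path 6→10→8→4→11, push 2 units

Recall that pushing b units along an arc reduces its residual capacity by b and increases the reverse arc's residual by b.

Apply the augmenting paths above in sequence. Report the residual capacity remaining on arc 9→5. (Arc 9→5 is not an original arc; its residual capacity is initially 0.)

Residual capacity of (9,5): 13

after path 1 (6→1→5→2→11, push 3): res(9,5)=0
after path 2 (6→1→5→9→11, push 13): res(9,5)=13
after path 3 (6→1→13→9→5→7→3→2→11, push 10): res(9,5)=3
after path 4 (6→7→5→9→11, push 10): res(9,5)=13
after path 5 (6→10→8→4→11, push 2): res(9,5)=13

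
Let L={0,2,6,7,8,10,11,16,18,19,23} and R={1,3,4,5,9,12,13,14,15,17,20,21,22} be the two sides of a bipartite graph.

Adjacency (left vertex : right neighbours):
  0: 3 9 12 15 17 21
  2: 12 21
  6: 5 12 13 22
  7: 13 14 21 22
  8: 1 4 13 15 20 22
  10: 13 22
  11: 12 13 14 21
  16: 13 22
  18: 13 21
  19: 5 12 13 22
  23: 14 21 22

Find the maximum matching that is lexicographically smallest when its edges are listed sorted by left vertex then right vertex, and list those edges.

|M| = 8 (so the lex-smallest maximum matching has 8 edges)
process left vertices in ascending order; for each, take the smallest-labelled available neighbour that still permits 8 edges overall, or leave it unmatched if none does
lex-smallest matching: {0-3, 2-12, 6-5, 7-13, 8-1, 10-22, 11-14, 18-21}

Lex-smallest maximum matching: {(0,3), (2,12), (6,5), (7,13), (8,1), (10,22), (11,14), (18,21)}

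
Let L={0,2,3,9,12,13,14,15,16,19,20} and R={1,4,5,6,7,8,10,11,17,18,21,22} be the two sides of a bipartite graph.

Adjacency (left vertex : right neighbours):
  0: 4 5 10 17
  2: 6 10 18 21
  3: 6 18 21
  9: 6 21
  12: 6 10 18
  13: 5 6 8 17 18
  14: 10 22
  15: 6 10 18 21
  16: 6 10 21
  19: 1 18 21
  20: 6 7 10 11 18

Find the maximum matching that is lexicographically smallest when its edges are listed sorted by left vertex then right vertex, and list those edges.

|M| = 9 (so the lex-smallest maximum matching has 9 edges)
process left vertices in ascending order; for each, take the smallest-labelled available neighbour that still permits 9 edges overall, or leave it unmatched if none does
lex-smallest matching: {0-4, 2-6, 3-18, 9-21, 12-10, 13-5, 14-22, 19-1, 20-7}

Lex-smallest maximum matching: {(0,4), (2,6), (3,18), (9,21), (12,10), (13,5), (14,22), (19,1), (20,7)}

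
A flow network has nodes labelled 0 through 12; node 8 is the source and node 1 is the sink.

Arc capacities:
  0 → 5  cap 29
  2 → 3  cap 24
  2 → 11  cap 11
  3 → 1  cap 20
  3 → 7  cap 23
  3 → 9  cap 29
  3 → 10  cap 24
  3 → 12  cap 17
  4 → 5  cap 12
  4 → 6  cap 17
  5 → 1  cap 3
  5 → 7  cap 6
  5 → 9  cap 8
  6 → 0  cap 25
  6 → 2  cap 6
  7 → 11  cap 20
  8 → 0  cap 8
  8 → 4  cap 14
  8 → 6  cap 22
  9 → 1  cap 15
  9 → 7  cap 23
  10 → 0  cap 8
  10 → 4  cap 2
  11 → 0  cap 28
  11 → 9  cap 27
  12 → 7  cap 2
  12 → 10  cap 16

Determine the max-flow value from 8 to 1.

Maximum flow value: 23

augment #1: 8→0→5→1 bottleneck 3, total now 3
augment #2: 8→0→5→9→1 bottleneck 5, total now 8
augment #3: 8→4→5→9→1 bottleneck 3, total now 11
augment #4: 8→6→2→3→1 bottleneck 6, total now 17
augment #5: 8→4→5→7→11→9→1 bottleneck 6, total now 23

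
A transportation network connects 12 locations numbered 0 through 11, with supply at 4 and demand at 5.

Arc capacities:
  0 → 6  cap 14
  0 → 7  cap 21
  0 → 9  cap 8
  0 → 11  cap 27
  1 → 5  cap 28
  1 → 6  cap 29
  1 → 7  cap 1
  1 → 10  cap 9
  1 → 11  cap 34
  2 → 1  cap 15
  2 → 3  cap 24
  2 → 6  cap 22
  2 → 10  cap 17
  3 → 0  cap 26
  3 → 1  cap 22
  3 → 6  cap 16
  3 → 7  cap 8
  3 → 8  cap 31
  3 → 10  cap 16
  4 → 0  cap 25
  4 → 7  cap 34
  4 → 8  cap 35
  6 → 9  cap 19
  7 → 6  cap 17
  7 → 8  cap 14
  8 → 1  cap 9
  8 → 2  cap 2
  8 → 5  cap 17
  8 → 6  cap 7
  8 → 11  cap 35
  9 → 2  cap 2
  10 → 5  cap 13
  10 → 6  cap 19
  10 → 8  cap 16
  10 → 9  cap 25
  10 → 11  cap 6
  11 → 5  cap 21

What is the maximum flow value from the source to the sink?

Maximum flow value: 51

augment #1: 4→8→5 bottleneck 17, total now 17
augment #2: 4→0→11→5 bottleneck 21, total now 38
augment #3: 4→8→1→5 bottleneck 9, total now 47
augment #4: 4→8→2→1→5 bottleneck 2, total now 49
augment #5: 4→0→9→2→1→5 bottleneck 2, total now 51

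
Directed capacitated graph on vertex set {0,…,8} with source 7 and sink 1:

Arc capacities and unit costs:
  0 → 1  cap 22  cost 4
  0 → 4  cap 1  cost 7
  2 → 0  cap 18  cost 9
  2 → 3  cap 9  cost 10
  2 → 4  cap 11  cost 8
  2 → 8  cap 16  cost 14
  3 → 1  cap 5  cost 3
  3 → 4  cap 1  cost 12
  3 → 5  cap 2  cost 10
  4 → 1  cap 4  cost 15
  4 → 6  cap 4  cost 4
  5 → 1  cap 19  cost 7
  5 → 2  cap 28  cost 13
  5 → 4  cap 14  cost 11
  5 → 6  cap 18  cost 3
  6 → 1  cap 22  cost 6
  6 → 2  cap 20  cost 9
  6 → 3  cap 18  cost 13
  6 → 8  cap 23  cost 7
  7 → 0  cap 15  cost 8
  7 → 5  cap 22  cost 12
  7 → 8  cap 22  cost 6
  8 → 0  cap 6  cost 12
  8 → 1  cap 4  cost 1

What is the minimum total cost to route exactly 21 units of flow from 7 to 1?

shortest-cost path #1: 7→8→1 push 4 @ unit cost 7 (adds 28)
shortest-cost path #2: 7→0→1 push 15 @ unit cost 12 (adds 180)
shortest-cost path #3: 7→5→1 push 2 @ unit cost 19 (adds 38)
total cost = 246

Minimum cost for 21 units: 246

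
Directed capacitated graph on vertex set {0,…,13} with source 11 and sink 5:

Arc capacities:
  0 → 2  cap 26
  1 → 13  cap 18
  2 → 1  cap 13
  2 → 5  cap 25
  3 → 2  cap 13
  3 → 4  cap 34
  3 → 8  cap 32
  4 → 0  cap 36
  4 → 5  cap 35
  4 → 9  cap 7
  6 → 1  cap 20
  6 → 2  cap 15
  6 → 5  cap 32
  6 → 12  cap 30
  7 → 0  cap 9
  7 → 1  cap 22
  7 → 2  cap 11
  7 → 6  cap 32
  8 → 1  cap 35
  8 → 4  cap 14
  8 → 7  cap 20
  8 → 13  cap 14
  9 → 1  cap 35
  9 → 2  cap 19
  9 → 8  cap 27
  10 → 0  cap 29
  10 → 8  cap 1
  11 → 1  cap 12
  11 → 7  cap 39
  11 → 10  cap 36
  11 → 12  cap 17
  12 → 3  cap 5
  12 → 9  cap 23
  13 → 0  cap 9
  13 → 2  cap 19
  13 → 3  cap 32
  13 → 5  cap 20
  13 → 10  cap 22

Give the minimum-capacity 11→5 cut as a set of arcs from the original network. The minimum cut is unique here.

Min-cut arcs: {(1,13), (2,5), (7,6), (10,8), (11,12)} (total capacity 93)

augment #1: 11→1→13→5 push 12
augment #2: 11→7→2→5 push 11
augment #3: 11→7→6→5 push 28
augment #4: 11→10→0→2→5 push 14
augment #5: 11→10→8→4→5 push 1
augment #6: 11→12→3→4→5 push 5
augment #7: 11→12→9→1→13→5 push 6
augment #8: 11→12→9→8→4→5 push 6
augment #9: 11→10→0→2→7→6→5 push 4
augment #10: 11→10→0→2→1→9→8→4→5 push 6
max flow = 93; residual-reachable set from 11 gives S-side
cut edges (S→T): {(1,13), (2,5), (7,6), (10,8), (11,12)} total cap 93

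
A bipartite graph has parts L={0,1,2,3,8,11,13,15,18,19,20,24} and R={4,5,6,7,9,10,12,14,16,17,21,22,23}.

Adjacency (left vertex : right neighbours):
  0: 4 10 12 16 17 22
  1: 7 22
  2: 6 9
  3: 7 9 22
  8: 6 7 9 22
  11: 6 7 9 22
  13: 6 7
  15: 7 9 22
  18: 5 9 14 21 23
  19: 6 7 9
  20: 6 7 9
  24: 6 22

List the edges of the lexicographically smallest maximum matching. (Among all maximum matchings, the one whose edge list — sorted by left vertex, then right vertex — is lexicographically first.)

|M| = 6 (so the lex-smallest maximum matching has 6 edges)
process left vertices in ascending order; for each, take the smallest-labelled available neighbour that still permits 6 edges overall, or leave it unmatched if none does
lex-smallest matching: {0-4, 1-7, 2-6, 3-9, 8-22, 18-5}

Lex-smallest maximum matching: {(0,4), (1,7), (2,6), (3,9), (8,22), (18,5)}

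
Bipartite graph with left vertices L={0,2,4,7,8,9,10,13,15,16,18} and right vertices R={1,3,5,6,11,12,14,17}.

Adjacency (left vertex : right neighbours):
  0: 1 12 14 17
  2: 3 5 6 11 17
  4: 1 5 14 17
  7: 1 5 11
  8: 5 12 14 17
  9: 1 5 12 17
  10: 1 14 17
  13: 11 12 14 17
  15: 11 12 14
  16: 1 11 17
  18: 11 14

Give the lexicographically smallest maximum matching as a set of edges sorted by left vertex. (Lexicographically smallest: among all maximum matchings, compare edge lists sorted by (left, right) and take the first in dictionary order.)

Lex-smallest maximum matching: {(0,1), (2,3), (4,5), (7,11), (8,12), (9,17), (10,14)}

|M| = 7 (so the lex-smallest maximum matching has 7 edges)
process left vertices in ascending order; for each, take the smallest-labelled available neighbour that still permits 7 edges overall, or leave it unmatched if none does
lex-smallest matching: {0-1, 2-3, 4-5, 7-11, 8-12, 9-17, 10-14}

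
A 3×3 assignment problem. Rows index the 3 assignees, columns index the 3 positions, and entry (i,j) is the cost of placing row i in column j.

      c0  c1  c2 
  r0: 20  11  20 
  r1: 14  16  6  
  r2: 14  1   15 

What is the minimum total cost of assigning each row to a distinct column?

Minimum assignment cost: 27

optimal assignment: row0→col0 (cost 20), row1→col2 (cost 6), row2→col1 (cost 1)
total = 20 + 6 + 1 = 27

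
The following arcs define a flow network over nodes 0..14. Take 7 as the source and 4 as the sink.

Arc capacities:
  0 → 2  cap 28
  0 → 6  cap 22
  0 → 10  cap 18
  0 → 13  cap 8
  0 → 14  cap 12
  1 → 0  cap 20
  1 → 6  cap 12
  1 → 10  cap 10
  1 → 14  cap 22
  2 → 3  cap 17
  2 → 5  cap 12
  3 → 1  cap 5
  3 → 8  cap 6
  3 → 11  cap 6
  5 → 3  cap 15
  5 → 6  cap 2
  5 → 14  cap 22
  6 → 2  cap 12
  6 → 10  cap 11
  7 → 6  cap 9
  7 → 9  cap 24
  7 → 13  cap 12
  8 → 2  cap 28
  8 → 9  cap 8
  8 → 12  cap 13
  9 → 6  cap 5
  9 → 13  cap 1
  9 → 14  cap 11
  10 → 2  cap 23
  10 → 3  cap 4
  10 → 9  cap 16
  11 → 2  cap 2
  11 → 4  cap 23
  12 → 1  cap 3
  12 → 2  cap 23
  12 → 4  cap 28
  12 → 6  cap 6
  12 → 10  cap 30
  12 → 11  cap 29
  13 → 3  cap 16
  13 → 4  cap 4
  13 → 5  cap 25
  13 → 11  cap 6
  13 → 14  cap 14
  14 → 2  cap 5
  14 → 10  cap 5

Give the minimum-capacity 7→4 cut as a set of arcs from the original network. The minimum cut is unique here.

Min-cut arcs: {(3,8), (3,11), (13,4), (13,11)} (total capacity 22)

augment #1: 7→13→4 push 4
augment #2: 7→13→11→4 push 6
augment #3: 7→13→3→11→4 push 2
augment #4: 7→6→2→3→11→4 push 4
augment #5: 7→6→2→3→8→12→4 push 5
augment #6: 7→9→13→3→8→12→4 push 1
max flow = 22; residual-reachable set from 7 gives S-side
cut edges (S→T): {(3,8), (3,11), (13,4), (13,11)} total cap 22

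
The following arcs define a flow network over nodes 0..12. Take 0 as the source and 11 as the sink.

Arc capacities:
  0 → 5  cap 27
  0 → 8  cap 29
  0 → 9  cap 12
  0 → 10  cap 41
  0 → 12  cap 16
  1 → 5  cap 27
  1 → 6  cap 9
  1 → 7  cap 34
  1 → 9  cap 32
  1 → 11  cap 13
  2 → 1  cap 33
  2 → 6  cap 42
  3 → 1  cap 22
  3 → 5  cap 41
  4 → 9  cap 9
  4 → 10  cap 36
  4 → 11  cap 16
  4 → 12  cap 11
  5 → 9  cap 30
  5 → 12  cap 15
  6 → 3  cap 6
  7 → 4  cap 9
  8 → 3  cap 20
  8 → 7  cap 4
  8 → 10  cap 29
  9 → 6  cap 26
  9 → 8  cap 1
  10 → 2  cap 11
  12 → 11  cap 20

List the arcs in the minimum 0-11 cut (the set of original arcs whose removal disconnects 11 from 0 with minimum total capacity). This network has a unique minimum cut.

Min-cut arcs: {(1,11), (7,4), (12,11)} (total capacity 42)

augment #1: 0→12→11 push 16
augment #2: 0→5→12→11 push 4
augment #3: 0→8→3→1→11 push 13
augment #4: 0→8→7→4→11 push 4
augment #5: 0→8→3→1→7→4→11 push 5
max flow = 42; residual-reachable set from 0 gives S-side
cut edges (S→T): {(1,11), (7,4), (12,11)} total cap 42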